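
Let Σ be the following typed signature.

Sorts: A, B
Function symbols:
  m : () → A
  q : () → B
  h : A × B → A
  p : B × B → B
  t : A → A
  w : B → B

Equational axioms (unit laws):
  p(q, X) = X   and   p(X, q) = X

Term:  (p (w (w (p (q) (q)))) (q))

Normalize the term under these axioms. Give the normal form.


normal form = (w (w (q)))

1. (p (w (w (p (q) (q)))) (q))  →  (w (w (p (q) (q))))
2. (w (w (p (q) (q))))  →  (w (w (q)))


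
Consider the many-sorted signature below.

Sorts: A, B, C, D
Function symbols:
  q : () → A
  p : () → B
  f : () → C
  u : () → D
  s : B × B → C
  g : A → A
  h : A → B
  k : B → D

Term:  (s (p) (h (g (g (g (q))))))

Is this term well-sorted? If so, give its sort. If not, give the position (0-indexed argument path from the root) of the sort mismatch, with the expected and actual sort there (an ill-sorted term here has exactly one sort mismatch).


  (p) : B
          (q) : A
        (g (q)) : A
      (g (g (q))) : A
    (g (g (g (q)))) : A
  (h (g (g (g (q))))) : B
(s (p) (h (g (g (g (q)))))) : C

well-sorted; sort = C


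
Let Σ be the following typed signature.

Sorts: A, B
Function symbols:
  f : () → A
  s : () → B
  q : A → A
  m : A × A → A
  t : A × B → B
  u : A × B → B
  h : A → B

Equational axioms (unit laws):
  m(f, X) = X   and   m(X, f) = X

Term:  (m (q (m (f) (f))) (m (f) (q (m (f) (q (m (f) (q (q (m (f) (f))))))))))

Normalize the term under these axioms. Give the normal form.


normal form = (m (q (f)) (q (q (q (q (f))))))

1. (m (q (m (f) (f))) (m (f) (q (m (f) (q (m (f) (q (q (m (f) (f))))))))))  →  (m (q (f)) (m (f) (q (m (f) (q (m (f) (q (q (m (f) (f))))))))))
2. (m (q (f)) (m (f) (q (m (f) (q (m (f) (q (q (m (f) (f))))))))))  →  (m (q (f)) (q (m (f) (q (m (f) (q (q (m (f) (f)))))))))
3. (m (q (f)) (q (m (f) (q (m (f) (q (q (m (f) (f)))))))))  →  (m (q (f)) (q (q (m (f) (q (q (m (f) (f))))))))
4. (m (q (f)) (q (q (m (f) (q (q (m (f) (f))))))))  →  (m (q (f)) (q (q (q (q (m (f) (f)))))))
5. (m (q (f)) (q (q (q (q (m (f) (f)))))))  →  (m (q (f)) (q (q (q (q (f))))))


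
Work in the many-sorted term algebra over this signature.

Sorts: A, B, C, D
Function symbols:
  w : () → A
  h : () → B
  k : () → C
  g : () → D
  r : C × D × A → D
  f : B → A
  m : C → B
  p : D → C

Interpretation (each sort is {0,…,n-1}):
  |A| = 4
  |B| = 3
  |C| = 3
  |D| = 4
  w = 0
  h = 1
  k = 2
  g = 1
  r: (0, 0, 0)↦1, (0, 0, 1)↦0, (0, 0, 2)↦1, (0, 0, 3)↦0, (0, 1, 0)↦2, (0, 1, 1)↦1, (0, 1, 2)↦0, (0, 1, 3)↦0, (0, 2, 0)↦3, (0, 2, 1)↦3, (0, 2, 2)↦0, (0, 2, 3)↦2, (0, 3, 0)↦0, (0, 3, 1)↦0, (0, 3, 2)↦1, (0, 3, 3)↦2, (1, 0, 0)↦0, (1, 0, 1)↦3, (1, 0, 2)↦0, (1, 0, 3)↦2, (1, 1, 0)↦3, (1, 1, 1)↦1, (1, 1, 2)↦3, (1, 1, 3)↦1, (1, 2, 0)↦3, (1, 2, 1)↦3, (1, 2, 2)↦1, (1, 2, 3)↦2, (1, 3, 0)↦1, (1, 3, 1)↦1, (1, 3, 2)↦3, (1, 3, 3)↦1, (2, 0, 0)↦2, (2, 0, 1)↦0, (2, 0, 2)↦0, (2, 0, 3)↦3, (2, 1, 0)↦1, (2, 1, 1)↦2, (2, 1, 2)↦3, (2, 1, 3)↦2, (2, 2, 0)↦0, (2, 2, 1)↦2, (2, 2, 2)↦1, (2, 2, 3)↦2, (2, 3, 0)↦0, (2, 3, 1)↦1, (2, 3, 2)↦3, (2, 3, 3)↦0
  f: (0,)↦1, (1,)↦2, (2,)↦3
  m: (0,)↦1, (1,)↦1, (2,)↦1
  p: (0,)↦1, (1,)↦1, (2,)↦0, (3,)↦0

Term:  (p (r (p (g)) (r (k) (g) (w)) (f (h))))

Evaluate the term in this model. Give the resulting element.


value = 0

  g = 1
  (p (g)) = p(1,) = 1
  k = 2
  g = 1
  w = 0
  (r (k) (g) (w)) = r(2, 1, 0) = 1
  h = 1
  (f (h)) = f(1,) = 2
  (r (p (g)) (r (k) (g) (w)) (f (h))) = r(1, 1, 2) = 3
  (p (r (p (g)) (r (k) (g) (w)) (f (h)))) = p(3,) = 0


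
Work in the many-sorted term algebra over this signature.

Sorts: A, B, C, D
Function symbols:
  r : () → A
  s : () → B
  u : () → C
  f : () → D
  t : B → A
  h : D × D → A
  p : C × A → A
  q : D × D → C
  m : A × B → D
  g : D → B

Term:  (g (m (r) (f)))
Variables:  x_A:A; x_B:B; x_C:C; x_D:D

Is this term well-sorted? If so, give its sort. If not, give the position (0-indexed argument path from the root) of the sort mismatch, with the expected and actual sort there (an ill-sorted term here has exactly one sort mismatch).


    (r) : A
    (f) : D
  (m (r) (f)) : ✗ arg 1 at [0, 1] has sort D, expected B

ill-sorted at position [0, 1]: expected B, got D


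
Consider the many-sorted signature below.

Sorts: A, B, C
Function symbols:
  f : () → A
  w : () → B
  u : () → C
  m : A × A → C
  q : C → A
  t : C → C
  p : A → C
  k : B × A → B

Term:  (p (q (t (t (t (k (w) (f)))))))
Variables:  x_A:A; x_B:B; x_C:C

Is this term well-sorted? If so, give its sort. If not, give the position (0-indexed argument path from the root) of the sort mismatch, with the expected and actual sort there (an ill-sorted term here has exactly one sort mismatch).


ill-sorted at position [0, 0, 0, 0, 0]: expected C, got B

            (w) : B
            (f) : A
          (k (w) (f)) : B
        (t (k (w) (f))) : ✗ arg 0 at [0, 0, 0, 0, 0] has sort B, expected C


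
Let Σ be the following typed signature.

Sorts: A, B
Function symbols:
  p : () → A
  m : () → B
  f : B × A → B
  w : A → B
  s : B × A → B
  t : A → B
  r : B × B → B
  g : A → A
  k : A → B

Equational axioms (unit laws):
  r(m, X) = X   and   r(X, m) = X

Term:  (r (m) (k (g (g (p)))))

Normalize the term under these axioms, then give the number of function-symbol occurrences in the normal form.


1. (r (m) (k (g (g (p)))))  →  (k (g (g (p))))
normal form: (k (g (g (p))))

size = 4


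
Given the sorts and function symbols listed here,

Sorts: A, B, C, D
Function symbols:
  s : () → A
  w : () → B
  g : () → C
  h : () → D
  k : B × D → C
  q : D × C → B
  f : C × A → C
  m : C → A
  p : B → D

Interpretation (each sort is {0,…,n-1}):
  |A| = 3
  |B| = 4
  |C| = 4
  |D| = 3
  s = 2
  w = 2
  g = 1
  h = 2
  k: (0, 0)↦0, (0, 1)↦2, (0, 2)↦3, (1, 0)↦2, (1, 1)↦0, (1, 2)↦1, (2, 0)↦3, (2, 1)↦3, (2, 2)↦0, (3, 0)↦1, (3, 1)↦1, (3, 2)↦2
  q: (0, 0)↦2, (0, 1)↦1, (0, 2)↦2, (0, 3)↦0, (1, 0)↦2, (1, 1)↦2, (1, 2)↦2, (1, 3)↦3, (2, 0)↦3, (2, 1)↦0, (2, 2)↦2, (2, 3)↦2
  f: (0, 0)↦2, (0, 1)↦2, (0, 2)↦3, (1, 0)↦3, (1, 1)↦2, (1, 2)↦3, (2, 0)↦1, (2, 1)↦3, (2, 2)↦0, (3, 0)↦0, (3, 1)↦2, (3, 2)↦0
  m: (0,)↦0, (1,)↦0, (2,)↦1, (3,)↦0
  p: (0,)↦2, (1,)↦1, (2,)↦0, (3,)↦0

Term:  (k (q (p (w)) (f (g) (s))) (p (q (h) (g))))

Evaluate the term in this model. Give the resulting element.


  w = 2
  (p (w)) = p(2,) = 0
  g = 1
  s = 2
  (f (g) (s)) = f(1, 2) = 3
  (q (p (w)) (f (g) (s))) = q(0, 3) = 0
  h = 2
  g = 1
  (q (h) (g)) = q(2, 1) = 0
  (p (q (h) (g))) = p(0,) = 2
  (k (q (p (w)) (f (g) (s))) (p (q (h) (g)))) = k(0, 2) = 3

value = 3


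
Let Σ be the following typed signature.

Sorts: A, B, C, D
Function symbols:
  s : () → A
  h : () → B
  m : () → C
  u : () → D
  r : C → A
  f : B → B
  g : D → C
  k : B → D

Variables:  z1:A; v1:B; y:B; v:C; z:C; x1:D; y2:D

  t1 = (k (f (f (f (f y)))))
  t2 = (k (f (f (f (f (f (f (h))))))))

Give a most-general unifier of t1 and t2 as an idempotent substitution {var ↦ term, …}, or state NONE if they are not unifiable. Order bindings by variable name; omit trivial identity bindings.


{y ↦ (f (f (h)))}


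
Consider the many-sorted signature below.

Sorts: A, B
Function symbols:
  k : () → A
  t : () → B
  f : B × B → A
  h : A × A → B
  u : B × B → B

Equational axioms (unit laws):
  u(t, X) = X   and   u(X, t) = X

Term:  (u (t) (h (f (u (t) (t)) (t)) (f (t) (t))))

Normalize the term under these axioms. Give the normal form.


1. (u (t) (h (f (u (t) (t)) (t)) (f (t) (t))))  →  (h (f (u (t) (t)) (t)) (f (t) (t)))
2. (h (f (u (t) (t)) (t)) (f (t) (t)))  →  (h (f (t) (t)) (f (t) (t)))

normal form = (h (f (t) (t)) (f (t) (t)))


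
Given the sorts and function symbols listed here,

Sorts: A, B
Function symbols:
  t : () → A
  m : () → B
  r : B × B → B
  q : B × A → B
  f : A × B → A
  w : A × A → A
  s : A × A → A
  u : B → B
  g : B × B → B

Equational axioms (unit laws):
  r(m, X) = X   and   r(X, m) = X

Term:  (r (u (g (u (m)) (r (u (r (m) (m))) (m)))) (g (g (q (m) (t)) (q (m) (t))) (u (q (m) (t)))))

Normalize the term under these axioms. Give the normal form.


normal form = (r (u (g (u (m)) (u (m)))) (g (g (q (m) (t)) (q (m) (t))) (u (q (m) (t)))))

1. (r (u (g (u (m)) (r (u (r (m) (m))) (m)))) (g (g (q (m) (t)) (q (m) (t))) (u (q (m) (t)))))  →  (r (u (g (u (m)) (u (r (m) (m))))) (g (g (q (m) (t)) (q (m) (t))) (u (q (m) (t)))))
2. (r (u (g (u (m)) (u (r (m) (m))))) (g (g (q (m) (t)) (q (m) (t))) (u (q (m) (t)))))  →  (r (u (g (u (m)) (u (m)))) (g (g (q (m) (t)) (q (m) (t))) (u (q (m) (t)))))


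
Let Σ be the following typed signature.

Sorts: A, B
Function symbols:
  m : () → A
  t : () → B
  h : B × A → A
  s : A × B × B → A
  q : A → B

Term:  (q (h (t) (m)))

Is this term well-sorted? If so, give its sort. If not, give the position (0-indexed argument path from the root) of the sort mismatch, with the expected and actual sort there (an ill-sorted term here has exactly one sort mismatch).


well-sorted; sort = B

    (t) : B
    (m) : A
  (h (t) (m)) : A
(q (h (t) (m))) : B


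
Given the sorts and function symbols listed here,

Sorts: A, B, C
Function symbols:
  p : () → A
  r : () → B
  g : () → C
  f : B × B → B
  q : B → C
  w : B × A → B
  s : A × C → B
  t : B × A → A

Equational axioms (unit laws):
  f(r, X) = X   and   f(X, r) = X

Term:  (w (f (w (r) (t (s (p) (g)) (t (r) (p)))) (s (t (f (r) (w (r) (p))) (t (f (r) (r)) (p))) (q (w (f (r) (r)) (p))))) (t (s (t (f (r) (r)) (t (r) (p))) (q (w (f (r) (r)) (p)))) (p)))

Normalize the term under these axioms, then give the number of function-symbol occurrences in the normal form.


1. (w (f (w (r) (t (s (p) (g)) (t (r) (p)))) (s (t (f (r) (w (r) (p))) (t (f (r) (r)) (p))) (q (w (f (r) (r)) (p))))) (t (s (t (f (r) (r)) (t (r) (p))) (q (w (f (r) (r)) (p)))) (p)))  →  (w (f (w (r) (t (s (p) (g)) (t (r) (p)))) (s (t (w (r) (p)) (t (f (r) (r)) (p))) (q (w (f (r) (r)) (p))))) (t (s (t (f (r) (r)) (t (r) (p))) (q (w (f (r) (r)) (p)))) (p)))
2. (w (f (w (r) (t (s (p) (g)) (t (r) (p)))) (s (t (w (r) (p)) (t (f (r) (r)) (p))) (q (w (f (r) (r)) (p))))) (t (s (t (f (r) (r)) (t (r) (p))) (q (w (f (r) (r)) (p)))) (p)))  →  (w (f (w (r) (t (s (p) (g)) (t (r) (p)))) (s (t (w (r) (p)) (t (r) (p))) (q (w (f (r) (r)) (p))))) (t (s (t (f (r) (r)) (t (r) (p))) (q (w (f (r) (r)) (p)))) (p)))
3. (w (f (w (r) (t (s (p) (g)) (t (r) (p)))) (s (t (w (r) (p)) (t (r) (p))) (q (w (f (r) (r)) (p))))) (t (s (t (f (r) (r)) (t (r) (p))) (q (w (f (r) (r)) (p)))) (p)))  →  (w (f (w (r) (t (s (p) (g)) (t (r) (p)))) (s (t (w (r) (p)) (t (r) (p))) (q (w (r) (p))))) (t (s (t (f (r) (r)) (t (r) (p))) (q (w (f (r) (r)) (p)))) (p)))
4. (w (f (w (r) (t (s (p) (g)) (t (r) (p)))) (s (t (w (r) (p)) (t (r) (p))) (q (w (r) (p))))) (t (s (t (f (r) (r)) (t (r) (p))) (q (w (f (r) (r)) (p)))) (p)))  →  (w (f (w (r) (t (s (p) (g)) (t (r) (p)))) (s (t (w (r) (p)) (t (r) (p))) (q (w (r) (p))))) (t (s (t (r) (t (r) (p))) (q (w (f (r) (r)) (p)))) (p)))
5. (w (f (w (r) (t (s (p) (g)) (t (r) (p)))) (s (t (w (r) (p)) (t (r) (p))) (q (w (r) (p))))) (t (s (t (r) (t (r) (p))) (q (w (f (r) (r)) (p)))) (p)))  →  (w (f (w (r) (t (s (p) (g)) (t (r) (p)))) (s (t (w (r) (p)) (t (r) (p))) (q (w (r) (p))))) (t (s (t (r) (t (r) (p))) (q (w (r) (p)))) (p)))
normal form: (w (f (w (r) (t (s (p) (g)) (t (r) (p)))) (s (t (w (r) (p)) (t (r) (p))) (q (w (r) (p))))) (t (s (t (r) (t (r) (p))) (q (w (r) (p)))) (p)))

size = 35


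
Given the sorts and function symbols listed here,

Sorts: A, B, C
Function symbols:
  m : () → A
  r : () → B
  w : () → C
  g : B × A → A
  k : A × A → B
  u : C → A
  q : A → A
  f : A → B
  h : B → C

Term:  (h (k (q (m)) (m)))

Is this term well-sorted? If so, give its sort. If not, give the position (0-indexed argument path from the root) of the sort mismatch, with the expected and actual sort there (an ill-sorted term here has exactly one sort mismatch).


well-sorted; sort = C

      (m) : A
    (q (m)) : A
    (m) : A
  (k (q (m)) (m)) : B
(h (k (q (m)) (m))) : C


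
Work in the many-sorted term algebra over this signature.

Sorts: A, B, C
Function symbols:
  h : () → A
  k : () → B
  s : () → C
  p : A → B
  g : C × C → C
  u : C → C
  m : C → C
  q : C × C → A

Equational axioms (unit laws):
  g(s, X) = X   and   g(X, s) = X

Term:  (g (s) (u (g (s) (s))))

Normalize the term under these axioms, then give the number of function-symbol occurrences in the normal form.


1. (g (s) (u (g (s) (s))))  →  (u (g (s) (s)))
2. (u (g (s) (s)))  →  (u (s))
normal form: (u (s))

size = 2


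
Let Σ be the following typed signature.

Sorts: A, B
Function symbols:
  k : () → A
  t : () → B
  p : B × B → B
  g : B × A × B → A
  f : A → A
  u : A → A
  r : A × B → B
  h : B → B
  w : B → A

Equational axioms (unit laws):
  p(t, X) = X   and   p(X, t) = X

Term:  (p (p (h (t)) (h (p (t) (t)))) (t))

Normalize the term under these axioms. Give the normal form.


1. (p (p (h (t)) (h (p (t) (t)))) (t))  →  (p (h (t)) (h (p (t) (t))))
2. (p (h (t)) (h (p (t) (t))))  →  (p (h (t)) (h (t)))

normal form = (p (h (t)) (h (t)))


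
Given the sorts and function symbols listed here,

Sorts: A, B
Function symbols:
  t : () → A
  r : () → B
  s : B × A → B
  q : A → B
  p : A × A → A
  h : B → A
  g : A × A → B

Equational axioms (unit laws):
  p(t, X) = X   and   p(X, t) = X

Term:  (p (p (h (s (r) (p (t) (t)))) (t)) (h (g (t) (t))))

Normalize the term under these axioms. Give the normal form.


1. (p (p (h (s (r) (p (t) (t)))) (t)) (h (g (t) (t))))  →  (p (h (s (r) (p (t) (t)))) (h (g (t) (t))))
2. (p (h (s (r) (p (t) (t)))) (h (g (t) (t))))  →  (p (h (s (r) (t))) (h (g (t) (t))))

normal form = (p (h (s (r) (t))) (h (g (t) (t))))


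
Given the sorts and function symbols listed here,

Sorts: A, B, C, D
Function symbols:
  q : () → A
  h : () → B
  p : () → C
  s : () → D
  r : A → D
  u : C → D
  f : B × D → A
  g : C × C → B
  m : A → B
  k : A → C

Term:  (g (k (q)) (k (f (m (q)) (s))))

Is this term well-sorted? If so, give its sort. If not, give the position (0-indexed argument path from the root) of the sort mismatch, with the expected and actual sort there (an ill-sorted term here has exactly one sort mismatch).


well-sorted; sort = B

    (q) : A
  (k (q)) : C
        (q) : A
      (m (q)) : B
      (s) : D
    (f (m (q)) (s)) : A
  (k (f (m (q)) (s))) : C
(g (k (q)) (k (f (m (q)) (s)))) : B


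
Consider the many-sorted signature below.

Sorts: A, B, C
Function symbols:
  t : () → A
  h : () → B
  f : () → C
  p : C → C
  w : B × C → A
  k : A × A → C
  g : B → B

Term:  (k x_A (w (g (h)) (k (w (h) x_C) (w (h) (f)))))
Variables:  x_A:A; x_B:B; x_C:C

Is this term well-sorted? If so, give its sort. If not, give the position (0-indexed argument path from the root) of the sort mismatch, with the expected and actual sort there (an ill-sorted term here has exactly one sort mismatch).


well-sorted; sort = C

  x_A : A
      (h) : B
    (g (h)) : B
        (h) : B
        x_C : C
      (w (h) x_C) : A
        (h) : B
        (f) : C
      (w (h) (f)) : A
    (k (w (h) x_C) (w (h) (f))) : C
  (w (g (h)) (k (w (h) x_C) (w (h) (f)))) : A
(k x_A (w (g (h)) (k (w (h) x_C) (w (h) (f))))) : C


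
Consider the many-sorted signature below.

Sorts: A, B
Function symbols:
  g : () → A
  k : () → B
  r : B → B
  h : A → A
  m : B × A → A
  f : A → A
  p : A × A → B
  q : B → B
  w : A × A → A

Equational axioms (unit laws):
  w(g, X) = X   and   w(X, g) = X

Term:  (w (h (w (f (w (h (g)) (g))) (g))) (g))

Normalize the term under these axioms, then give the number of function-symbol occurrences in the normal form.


1. (w (h (w (f (w (h (g)) (g))) (g))) (g))  →  (h (w (f (w (h (g)) (g))) (g)))
2. (h (w (f (w (h (g)) (g))) (g)))  →  (h (f (w (h (g)) (g))))
3. (h (f (w (h (g)) (g))))  →  (h (f (h (g))))
normal form: (h (f (h (g))))

size = 4


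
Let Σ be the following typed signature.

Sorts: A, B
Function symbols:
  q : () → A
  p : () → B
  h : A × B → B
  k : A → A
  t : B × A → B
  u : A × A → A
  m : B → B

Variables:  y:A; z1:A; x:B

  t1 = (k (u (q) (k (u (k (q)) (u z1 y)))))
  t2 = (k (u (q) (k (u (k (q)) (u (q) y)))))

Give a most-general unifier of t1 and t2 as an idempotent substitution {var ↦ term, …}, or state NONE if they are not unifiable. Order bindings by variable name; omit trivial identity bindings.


{z1 ↦ (q)}


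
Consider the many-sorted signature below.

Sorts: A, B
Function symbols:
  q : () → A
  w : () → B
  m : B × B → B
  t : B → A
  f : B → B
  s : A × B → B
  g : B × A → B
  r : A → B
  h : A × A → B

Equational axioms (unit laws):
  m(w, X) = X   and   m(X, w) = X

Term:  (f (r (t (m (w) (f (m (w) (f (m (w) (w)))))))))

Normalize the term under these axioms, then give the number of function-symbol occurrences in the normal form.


size = 6

1. (f (r (t (m (w) (f (m (w) (f (m (w) (w)))))))))  →  (f (r (t (f (m (w) (f (m (w) (w))))))))
2. (f (r (t (f (m (w) (f (m (w) (w))))))))  →  (f (r (t (f (f (m (w) (w)))))))
3. (f (r (t (f (f (m (w) (w)))))))  →  (f (r (t (f (f (w))))))
normal form: (f (r (t (f (f (w))))))


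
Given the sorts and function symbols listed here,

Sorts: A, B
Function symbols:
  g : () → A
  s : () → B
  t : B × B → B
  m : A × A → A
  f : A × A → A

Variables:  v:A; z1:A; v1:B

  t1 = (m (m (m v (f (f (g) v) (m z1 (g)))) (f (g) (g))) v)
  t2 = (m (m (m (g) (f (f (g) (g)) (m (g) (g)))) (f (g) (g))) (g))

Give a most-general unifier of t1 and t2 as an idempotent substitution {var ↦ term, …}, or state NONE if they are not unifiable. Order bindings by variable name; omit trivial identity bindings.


{v ↦ (g), z1 ↦ (g)}


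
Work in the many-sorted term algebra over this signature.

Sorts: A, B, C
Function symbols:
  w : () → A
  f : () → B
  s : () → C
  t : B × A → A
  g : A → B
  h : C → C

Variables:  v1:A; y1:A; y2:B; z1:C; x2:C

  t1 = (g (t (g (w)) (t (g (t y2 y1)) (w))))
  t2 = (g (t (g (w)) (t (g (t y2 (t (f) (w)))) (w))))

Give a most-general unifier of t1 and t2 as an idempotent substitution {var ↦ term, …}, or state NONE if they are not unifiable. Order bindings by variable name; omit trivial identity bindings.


{y1 ↦ (t (f) (w))}


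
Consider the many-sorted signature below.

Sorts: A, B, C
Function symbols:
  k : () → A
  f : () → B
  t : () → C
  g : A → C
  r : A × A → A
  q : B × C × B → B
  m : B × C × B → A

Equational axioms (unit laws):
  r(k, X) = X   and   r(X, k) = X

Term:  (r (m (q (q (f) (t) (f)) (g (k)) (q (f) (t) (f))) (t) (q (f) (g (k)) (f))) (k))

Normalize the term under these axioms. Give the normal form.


1. (r (m (q (q (f) (t) (f)) (g (k)) (q (f) (t) (f))) (t) (q (f) (g (k)) (f))) (k))  →  (m (q (q (f) (t) (f)) (g (k)) (q (f) (t) (f))) (t) (q (f) (g (k)) (f)))

normal form = (m (q (q (f) (t) (f)) (g (k)) (q (f) (t) (f))) (t) (q (f) (g (k)) (f)))


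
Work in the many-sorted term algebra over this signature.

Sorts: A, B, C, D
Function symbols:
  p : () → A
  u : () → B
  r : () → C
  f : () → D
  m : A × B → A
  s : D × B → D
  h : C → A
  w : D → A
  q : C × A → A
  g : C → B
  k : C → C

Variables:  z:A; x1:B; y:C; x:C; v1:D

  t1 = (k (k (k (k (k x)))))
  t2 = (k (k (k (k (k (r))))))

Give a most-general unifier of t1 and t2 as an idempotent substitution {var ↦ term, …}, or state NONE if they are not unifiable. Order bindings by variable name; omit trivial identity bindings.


{x ↦ (r)}


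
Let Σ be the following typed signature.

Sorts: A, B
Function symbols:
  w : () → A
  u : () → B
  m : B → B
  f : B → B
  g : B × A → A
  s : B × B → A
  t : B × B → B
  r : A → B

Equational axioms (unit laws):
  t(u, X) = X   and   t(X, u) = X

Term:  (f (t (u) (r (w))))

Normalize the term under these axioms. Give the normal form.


normal form = (f (r (w)))

1. (f (t (u) (r (w))))  →  (f (r (w)))


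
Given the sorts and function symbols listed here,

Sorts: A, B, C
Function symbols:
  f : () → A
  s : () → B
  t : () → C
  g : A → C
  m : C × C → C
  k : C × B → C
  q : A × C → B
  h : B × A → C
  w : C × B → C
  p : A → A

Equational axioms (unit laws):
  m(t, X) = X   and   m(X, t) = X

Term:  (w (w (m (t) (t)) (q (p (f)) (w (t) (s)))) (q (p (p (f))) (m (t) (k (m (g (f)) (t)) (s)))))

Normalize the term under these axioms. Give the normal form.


normal form = (w (w (t) (q (p (f)) (w (t) (s)))) (q (p (p (f))) (k (g (f)) (s))))

1. (w (w (m (t) (t)) (q (p (f)) (w (t) (s)))) (q (p (p (f))) (m (t) (k (m (g (f)) (t)) (s)))))  →  (w (w (t) (q (p (f)) (w (t) (s)))) (q (p (p (f))) (m (t) (k (m (g (f)) (t)) (s)))))
2. (w (w (t) (q (p (f)) (w (t) (s)))) (q (p (p (f))) (m (t) (k (m (g (f)) (t)) (s)))))  →  (w (w (t) (q (p (f)) (w (t) (s)))) (q (p (p (f))) (k (m (g (f)) (t)) (s))))
3. (w (w (t) (q (p (f)) (w (t) (s)))) (q (p (p (f))) (k (m (g (f)) (t)) (s))))  →  (w (w (t) (q (p (f)) (w (t) (s)))) (q (p (p (f))) (k (g (f)) (s))))


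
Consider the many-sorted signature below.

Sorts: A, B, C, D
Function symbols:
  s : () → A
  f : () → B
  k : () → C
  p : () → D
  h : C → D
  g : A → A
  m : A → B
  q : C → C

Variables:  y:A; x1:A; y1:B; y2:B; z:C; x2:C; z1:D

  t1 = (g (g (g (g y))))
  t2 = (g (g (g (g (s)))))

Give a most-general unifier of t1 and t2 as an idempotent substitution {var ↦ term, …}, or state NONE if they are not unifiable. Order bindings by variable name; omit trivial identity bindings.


{y ↦ (s)}


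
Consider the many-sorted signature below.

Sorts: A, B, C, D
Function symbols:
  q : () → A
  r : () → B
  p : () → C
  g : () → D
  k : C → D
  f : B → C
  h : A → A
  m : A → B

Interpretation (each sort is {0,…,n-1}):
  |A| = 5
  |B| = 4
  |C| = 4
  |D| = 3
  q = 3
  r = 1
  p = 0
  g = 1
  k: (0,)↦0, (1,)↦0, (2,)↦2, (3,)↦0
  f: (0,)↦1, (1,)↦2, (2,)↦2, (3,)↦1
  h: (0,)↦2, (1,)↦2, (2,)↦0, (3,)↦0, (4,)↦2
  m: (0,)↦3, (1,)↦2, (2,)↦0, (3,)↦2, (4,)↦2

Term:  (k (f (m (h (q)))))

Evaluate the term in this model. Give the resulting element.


  q = 3
  (h (q)) = h(3,) = 0
  (m (h (q))) = m(0,) = 3
  (f (m (h (q)))) = f(3,) = 1
  (k (f (m (h (q))))) = k(1,) = 0

value = 0


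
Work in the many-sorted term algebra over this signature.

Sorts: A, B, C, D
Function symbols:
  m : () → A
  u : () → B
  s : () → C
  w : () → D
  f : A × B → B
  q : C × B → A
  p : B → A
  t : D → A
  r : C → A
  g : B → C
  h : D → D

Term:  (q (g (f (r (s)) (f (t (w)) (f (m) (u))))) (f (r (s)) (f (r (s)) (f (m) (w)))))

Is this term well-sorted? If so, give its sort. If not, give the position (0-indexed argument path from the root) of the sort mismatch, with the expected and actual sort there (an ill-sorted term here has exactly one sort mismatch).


ill-sorted at position [1, 1, 1, 1]: expected B, got D

        (s) : C
      (r (s)) : A
          (w) : D
        (t (w)) : A
          (m) : A
          (u) : B
        (f (m) (u)) : B
      (f (t (w)) (f (m) (u))) : B
    (f (r (s)) (f (t (w)) (f (m) (u)))) : B
  (g (f (r (s)) (f (t (w)) (f (m) (u))))) : C
      (s) : C
    (r (s)) : A
        (s) : C
      (r (s)) : A
        (m) : A
        (w) : D
      (f (m) (w)) : ✗ arg 1 at [1, 1, 1, 1] has sort D, expected B


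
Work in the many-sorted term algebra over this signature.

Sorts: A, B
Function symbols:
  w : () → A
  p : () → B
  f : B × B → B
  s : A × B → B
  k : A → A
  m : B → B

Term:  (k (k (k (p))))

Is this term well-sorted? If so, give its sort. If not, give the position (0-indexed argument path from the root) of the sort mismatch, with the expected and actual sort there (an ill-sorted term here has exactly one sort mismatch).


      (p) : B
    (k (p)) : ✗ arg 0 at [0, 0, 0] has sort B, expected A

ill-sorted at position [0, 0, 0]: expected A, got B


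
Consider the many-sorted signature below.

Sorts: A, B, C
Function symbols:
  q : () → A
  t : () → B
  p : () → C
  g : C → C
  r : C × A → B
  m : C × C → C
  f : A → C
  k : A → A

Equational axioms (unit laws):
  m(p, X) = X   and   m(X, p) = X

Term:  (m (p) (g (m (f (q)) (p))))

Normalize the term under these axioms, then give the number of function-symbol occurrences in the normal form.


1. (m (p) (g (m (f (q)) (p))))  →  (g (m (f (q)) (p)))
2. (g (m (f (q)) (p)))  →  (g (f (q)))
normal form: (g (f (q)))

size = 3


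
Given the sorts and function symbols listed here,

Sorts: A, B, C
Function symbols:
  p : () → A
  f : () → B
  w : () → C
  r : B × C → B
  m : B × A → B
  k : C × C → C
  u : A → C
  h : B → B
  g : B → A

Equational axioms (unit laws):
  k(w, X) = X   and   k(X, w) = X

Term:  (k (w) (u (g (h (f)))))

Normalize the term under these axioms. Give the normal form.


normal form = (u (g (h (f))))

1. (k (w) (u (g (h (f)))))  →  (u (g (h (f))))


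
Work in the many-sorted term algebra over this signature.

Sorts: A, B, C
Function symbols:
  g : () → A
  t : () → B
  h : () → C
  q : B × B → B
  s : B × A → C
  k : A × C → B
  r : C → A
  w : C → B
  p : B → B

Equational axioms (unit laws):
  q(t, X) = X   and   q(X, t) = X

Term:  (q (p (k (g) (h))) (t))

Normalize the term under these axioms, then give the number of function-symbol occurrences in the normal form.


size = 4

1. (q (p (k (g) (h))) (t))  →  (p (k (g) (h)))
normal form: (p (k (g) (h)))


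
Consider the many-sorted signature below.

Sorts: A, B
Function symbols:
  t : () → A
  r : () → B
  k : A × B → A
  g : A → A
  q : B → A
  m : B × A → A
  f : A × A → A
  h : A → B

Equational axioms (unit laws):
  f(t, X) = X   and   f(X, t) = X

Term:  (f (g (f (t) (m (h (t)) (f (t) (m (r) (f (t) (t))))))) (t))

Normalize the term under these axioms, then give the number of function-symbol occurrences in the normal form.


size = 7

1. (f (g (f (t) (m (h (t)) (f (t) (m (r) (f (t) (t))))))) (t))  →  (g (f (t) (m (h (t)) (f (t) (m (r) (f (t) (t)))))))
2. (g (f (t) (m (h (t)) (f (t) (m (r) (f (t) (t)))))))  →  (g (m (h (t)) (f (t) (m (r) (f (t) (t))))))
3. (g (m (h (t)) (f (t) (m (r) (f (t) (t))))))  →  (g (m (h (t)) (m (r) (f (t) (t)))))
4. (g (m (h (t)) (m (r) (f (t) (t)))))  →  (g (m (h (t)) (m (r) (t))))
normal form: (g (m (h (t)) (m (r) (t))))


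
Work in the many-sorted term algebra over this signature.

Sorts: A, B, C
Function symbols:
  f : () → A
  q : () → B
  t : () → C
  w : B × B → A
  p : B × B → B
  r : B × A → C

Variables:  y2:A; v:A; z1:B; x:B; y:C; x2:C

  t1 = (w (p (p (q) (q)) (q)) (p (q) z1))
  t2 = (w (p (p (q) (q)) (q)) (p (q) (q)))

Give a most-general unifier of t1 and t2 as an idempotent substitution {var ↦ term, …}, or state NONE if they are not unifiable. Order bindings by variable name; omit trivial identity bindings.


{z1 ↦ (q)}


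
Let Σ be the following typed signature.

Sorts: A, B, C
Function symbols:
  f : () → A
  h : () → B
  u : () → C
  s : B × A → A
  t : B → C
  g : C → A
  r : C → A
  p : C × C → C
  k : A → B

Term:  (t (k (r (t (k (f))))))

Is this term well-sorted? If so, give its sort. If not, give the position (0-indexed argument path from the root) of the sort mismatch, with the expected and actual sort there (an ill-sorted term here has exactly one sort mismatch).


well-sorted; sort = C

          (f) : A
        (k (f)) : B
      (t (k (f))) : C
    (r (t (k (f)))) : A
  (k (r (t (k (f))))) : B
(t (k (r (t (k (f)))))) : C


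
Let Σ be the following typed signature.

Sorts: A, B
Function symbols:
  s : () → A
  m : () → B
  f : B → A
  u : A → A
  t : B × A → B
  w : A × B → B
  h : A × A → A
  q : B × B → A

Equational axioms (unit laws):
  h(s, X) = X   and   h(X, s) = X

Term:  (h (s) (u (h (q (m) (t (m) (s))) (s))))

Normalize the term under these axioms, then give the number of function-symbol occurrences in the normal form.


size = 6

1. (h (s) (u (h (q (m) (t (m) (s))) (s))))  →  (u (h (q (m) (t (m) (s))) (s)))
2. (u (h (q (m) (t (m) (s))) (s)))  →  (u (q (m) (t (m) (s))))
normal form: (u (q (m) (t (m) (s))))


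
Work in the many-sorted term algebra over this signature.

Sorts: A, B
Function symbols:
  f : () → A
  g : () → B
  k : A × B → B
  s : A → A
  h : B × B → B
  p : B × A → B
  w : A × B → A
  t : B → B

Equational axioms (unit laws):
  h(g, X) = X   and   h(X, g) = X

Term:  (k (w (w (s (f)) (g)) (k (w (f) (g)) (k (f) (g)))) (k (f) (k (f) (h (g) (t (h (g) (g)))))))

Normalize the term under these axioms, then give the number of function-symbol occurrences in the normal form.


1. (k (w (w (s (f)) (g)) (k (w (f) (g)) (k (f) (g)))) (k (f) (k (f) (h (g) (t (h (g) (g)))))))  →  (k (w (w (s (f)) (g)) (k (w (f) (g)) (k (f) (g)))) (k (f) (k (f) (t (h (g) (g))))))
2. (k (w (w (s (f)) (g)) (k (w (f) (g)) (k (f) (g)))) (k (f) (k (f) (t (h (g) (g))))))  →  (k (w (w (s (f)) (g)) (k (w (f) (g)) (k (f) (g)))) (k (f) (k (f) (t (g)))))
normal form: (k (w (w (s (f)) (g)) (k (w (f) (g)) (k (f) (g)))) (k (f) (k (f) (t (g)))))

size = 19


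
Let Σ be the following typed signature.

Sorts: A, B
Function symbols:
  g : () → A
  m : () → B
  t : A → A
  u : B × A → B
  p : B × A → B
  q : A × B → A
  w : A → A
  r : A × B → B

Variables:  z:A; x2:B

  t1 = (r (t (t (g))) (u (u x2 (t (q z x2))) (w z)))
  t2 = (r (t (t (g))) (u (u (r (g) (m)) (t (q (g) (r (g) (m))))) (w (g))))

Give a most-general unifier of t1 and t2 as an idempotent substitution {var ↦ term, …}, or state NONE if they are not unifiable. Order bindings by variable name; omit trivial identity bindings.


{x2 ↦ (r (g) (m)), z ↦ (g)}


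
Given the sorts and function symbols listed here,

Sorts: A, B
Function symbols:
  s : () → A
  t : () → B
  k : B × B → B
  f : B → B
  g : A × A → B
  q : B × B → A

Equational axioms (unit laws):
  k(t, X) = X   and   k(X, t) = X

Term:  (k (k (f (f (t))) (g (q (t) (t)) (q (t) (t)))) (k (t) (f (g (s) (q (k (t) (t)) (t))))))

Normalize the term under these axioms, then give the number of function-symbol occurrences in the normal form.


size = 18

1. (k (k (f (f (t))) (g (q (t) (t)) (q (t) (t)))) (k (t) (f (g (s) (q (k (t) (t)) (t))))))  →  (k (k (f (f (t))) (g (q (t) (t)) (q (t) (t)))) (f (g (s) (q (k (t) (t)) (t)))))
2. (k (k (f (f (t))) (g (q (t) (t)) (q (t) (t)))) (f (g (s) (q (k (t) (t)) (t)))))  →  (k (k (f (f (t))) (g (q (t) (t)) (q (t) (t)))) (f (g (s) (q (t) (t)))))
normal form: (k (k (f (f (t))) (g (q (t) (t)) (q (t) (t)))) (f (g (s) (q (t) (t)))))


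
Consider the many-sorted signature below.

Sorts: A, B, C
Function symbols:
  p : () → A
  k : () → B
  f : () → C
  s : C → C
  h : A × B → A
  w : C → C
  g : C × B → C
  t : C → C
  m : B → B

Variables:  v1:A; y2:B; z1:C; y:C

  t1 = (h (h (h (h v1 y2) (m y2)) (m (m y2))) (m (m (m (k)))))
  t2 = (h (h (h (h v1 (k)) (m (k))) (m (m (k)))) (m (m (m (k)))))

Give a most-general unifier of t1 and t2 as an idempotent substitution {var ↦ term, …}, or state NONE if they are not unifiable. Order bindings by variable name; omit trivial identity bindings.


{y2 ↦ (k)}


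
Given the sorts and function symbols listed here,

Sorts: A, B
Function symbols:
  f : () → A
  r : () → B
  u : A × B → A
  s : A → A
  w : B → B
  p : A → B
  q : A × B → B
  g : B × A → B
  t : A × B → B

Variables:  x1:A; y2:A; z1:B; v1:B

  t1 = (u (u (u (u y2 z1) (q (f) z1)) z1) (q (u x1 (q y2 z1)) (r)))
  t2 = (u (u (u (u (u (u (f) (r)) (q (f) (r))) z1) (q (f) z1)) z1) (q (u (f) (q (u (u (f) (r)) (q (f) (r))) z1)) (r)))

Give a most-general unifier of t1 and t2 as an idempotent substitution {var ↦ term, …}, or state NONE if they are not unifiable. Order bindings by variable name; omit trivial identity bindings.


{x1 ↦ (f), y2 ↦ (u (u (f) (r)) (q (f) (r)))}


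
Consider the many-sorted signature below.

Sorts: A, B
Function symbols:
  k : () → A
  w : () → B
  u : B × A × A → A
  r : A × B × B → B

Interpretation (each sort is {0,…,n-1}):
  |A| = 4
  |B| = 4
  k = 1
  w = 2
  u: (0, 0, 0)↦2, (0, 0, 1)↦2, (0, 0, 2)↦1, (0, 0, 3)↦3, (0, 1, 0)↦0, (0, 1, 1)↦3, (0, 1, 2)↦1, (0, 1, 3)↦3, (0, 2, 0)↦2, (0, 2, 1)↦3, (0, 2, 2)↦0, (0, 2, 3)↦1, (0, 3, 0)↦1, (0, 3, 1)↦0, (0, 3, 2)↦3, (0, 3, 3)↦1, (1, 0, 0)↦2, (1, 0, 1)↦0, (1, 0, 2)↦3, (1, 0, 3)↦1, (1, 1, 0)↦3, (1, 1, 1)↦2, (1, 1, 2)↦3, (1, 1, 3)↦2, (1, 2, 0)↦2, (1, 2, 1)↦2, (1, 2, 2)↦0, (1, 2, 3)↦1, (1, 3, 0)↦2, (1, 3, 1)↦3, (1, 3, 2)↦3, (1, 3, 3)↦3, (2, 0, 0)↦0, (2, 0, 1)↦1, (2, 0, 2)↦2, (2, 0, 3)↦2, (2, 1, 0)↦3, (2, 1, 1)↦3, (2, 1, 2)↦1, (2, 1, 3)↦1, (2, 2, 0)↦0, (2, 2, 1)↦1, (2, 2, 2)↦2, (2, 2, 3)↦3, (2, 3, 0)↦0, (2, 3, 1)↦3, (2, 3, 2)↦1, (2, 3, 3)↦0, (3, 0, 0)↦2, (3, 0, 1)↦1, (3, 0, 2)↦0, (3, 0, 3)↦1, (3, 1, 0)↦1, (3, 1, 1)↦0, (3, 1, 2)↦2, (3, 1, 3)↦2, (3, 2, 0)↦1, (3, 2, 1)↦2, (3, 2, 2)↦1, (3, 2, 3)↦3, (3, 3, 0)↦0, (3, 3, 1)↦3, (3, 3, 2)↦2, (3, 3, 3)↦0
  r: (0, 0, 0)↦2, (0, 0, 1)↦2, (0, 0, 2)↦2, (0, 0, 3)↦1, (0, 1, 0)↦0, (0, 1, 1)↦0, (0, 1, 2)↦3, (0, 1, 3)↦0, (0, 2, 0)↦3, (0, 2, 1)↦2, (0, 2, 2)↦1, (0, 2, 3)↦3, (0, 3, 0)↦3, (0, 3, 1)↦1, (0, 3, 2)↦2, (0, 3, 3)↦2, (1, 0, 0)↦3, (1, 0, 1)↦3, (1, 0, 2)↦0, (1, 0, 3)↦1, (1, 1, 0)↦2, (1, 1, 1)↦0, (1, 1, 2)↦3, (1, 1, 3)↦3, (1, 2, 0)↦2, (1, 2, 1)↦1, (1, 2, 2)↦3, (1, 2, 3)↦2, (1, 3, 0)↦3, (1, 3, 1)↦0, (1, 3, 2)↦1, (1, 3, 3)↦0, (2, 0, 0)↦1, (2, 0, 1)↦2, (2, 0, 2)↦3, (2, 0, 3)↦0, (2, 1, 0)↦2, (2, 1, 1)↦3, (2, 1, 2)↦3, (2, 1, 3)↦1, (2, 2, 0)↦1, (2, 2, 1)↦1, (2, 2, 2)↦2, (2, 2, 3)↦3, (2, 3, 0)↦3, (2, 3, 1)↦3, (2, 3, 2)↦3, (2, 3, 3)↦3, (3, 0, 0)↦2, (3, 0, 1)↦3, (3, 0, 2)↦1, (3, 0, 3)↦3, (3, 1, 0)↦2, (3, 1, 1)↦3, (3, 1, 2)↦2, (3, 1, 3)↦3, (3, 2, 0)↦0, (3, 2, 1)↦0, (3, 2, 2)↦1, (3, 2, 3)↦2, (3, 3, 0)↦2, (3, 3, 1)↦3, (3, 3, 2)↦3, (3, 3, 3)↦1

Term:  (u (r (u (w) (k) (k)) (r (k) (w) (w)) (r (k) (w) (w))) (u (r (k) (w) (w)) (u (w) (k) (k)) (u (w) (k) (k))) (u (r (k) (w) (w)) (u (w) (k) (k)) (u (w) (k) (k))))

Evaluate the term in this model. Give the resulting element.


value = 2

  w = 2
  k = 1
  k = 1
  (u (w) (k) (k)) = u(2, 1, 1) = 3
  k = 1
  w = 2
  w = 2
  (r (k) (w) (w)) = r(1, 2, 2) = 3
  k = 1
  w = 2
  w = 2
  (r (k) (w) (w)) = r(1, 2, 2) = 3
  (r (u (w) (k) (k)) (r (k) (w) (w)) (r (k) (w) (w))) = r(3, 3, 3) = 1
  k = 1
  w = 2
  w = 2
  (r (k) (w) (w)) = r(1, 2, 2) = 3
  w = 2
  k = 1
  k = 1
  (u (w) (k) (k)) = u(2, 1, 1) = 3
  w = 2
  k = 1
  k = 1
  (u (w) (k) (k)) = u(2, 1, 1) = 3
  (u (r (k) (w) (w)) (u (w) (k) (k)) (u (w) (k) (k))) = u(3, 3, 3) = 0
  k = 1
  w = 2
  w = 2
  (r (k) (w) (w)) = r(1, 2, 2) = 3
  w = 2
  k = 1
  k = 1
  (u (w) (k) (k)) = u(2, 1, 1) = 3
  w = 2
  k = 1
  k = 1
  (u (w) (k) (k)) = u(2, 1, 1) = 3
  (u (r (k) (w) (w)) (u (w) (k) (k)) (u (w) (k) (k))) = u(3, 3, 3) = 0
  (u (r (u (w) (k) (k)) (r (k) (w) (w)) (r (k) (w) (w))) (u (r (k) (w) (w)) (u (w) (k) (k)) (u (w) (k) (k))) (u (r (k) (w) (w)) (u (w) (k) (k)) (u (w) (k) (k)))) = u(1, 0, 0) = 2


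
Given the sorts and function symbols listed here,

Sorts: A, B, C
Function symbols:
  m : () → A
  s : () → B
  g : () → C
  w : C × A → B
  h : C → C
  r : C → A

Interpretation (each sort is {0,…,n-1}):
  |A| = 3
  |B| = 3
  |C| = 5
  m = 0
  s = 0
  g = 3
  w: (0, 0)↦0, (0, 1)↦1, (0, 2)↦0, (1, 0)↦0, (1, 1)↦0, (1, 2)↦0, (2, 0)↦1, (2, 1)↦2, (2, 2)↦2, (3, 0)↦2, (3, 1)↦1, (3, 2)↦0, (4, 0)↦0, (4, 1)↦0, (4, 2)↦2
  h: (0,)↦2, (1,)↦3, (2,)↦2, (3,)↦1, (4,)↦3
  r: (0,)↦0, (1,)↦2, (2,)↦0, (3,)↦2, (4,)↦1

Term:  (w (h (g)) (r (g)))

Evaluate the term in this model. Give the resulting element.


value = 0

  g = 3
  (h (g)) = h(3,) = 1
  g = 3
  (r (g)) = r(3,) = 2
  (w (h (g)) (r (g))) = w(1, 2) = 0


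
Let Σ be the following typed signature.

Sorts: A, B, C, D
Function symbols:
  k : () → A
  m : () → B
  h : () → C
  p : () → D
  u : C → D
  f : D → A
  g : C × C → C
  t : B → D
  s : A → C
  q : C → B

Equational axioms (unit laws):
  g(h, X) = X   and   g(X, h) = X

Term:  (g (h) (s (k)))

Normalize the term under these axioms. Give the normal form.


normal form = (s (k))

1. (g (h) (s (k)))  →  (s (k))


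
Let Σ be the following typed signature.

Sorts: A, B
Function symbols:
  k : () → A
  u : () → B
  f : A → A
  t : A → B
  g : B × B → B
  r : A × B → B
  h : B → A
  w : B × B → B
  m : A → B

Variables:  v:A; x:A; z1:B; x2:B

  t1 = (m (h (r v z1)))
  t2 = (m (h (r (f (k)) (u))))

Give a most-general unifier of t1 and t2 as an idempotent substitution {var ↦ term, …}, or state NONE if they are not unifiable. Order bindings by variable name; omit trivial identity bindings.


{v ↦ (f (k)), z1 ↦ (u)}


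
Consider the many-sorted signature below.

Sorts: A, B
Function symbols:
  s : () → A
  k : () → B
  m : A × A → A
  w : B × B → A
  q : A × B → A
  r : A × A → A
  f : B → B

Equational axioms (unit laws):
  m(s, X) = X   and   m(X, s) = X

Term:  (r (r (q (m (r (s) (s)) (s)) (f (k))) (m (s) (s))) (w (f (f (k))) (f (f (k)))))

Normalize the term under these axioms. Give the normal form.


1. (r (r (q (m (r (s) (s)) (s)) (f (k))) (m (s) (s))) (w (f (f (k))) (f (f (k)))))  →  (r (r (q (r (s) (s)) (f (k))) (m (s) (s))) (w (f (f (k))) (f (f (k)))))
2. (r (r (q (r (s) (s)) (f (k))) (m (s) (s))) (w (f (f (k))) (f (f (k)))))  →  (r (r (q (r (s) (s)) (f (k))) (s)) (w (f (f (k))) (f (f (k)))))

normal form = (r (r (q (r (s) (s)) (f (k))) (s)) (w (f (f (k))) (f (f (k)))))


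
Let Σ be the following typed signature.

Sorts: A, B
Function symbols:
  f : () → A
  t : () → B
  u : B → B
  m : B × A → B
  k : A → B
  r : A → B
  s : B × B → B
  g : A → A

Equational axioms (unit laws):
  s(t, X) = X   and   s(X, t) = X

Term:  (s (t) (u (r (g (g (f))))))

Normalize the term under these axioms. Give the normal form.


normal form = (u (r (g (g (f)))))

1. (s (t) (u (r (g (g (f))))))  →  (u (r (g (g (f)))))


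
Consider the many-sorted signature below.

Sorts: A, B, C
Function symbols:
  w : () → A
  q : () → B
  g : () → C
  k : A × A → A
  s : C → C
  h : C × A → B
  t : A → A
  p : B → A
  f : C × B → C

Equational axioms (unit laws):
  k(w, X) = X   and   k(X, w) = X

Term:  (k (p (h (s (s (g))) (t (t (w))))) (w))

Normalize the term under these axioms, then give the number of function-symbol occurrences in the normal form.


size = 8

1. (k (p (h (s (s (g))) (t (t (w))))) (w))  →  (p (h (s (s (g))) (t (t (w)))))
normal form: (p (h (s (s (g))) (t (t (w)))))


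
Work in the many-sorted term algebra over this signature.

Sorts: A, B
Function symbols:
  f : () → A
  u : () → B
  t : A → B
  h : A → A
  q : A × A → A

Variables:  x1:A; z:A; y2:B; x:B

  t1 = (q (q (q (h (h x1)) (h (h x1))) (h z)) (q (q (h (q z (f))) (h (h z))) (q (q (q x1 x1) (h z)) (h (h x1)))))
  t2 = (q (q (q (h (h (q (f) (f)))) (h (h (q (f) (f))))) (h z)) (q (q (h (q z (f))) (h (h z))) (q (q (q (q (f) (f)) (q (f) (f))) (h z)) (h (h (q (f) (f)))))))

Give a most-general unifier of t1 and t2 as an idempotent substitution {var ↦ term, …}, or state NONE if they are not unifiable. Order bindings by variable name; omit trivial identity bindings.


{x1 ↦ (q (f) (f))}


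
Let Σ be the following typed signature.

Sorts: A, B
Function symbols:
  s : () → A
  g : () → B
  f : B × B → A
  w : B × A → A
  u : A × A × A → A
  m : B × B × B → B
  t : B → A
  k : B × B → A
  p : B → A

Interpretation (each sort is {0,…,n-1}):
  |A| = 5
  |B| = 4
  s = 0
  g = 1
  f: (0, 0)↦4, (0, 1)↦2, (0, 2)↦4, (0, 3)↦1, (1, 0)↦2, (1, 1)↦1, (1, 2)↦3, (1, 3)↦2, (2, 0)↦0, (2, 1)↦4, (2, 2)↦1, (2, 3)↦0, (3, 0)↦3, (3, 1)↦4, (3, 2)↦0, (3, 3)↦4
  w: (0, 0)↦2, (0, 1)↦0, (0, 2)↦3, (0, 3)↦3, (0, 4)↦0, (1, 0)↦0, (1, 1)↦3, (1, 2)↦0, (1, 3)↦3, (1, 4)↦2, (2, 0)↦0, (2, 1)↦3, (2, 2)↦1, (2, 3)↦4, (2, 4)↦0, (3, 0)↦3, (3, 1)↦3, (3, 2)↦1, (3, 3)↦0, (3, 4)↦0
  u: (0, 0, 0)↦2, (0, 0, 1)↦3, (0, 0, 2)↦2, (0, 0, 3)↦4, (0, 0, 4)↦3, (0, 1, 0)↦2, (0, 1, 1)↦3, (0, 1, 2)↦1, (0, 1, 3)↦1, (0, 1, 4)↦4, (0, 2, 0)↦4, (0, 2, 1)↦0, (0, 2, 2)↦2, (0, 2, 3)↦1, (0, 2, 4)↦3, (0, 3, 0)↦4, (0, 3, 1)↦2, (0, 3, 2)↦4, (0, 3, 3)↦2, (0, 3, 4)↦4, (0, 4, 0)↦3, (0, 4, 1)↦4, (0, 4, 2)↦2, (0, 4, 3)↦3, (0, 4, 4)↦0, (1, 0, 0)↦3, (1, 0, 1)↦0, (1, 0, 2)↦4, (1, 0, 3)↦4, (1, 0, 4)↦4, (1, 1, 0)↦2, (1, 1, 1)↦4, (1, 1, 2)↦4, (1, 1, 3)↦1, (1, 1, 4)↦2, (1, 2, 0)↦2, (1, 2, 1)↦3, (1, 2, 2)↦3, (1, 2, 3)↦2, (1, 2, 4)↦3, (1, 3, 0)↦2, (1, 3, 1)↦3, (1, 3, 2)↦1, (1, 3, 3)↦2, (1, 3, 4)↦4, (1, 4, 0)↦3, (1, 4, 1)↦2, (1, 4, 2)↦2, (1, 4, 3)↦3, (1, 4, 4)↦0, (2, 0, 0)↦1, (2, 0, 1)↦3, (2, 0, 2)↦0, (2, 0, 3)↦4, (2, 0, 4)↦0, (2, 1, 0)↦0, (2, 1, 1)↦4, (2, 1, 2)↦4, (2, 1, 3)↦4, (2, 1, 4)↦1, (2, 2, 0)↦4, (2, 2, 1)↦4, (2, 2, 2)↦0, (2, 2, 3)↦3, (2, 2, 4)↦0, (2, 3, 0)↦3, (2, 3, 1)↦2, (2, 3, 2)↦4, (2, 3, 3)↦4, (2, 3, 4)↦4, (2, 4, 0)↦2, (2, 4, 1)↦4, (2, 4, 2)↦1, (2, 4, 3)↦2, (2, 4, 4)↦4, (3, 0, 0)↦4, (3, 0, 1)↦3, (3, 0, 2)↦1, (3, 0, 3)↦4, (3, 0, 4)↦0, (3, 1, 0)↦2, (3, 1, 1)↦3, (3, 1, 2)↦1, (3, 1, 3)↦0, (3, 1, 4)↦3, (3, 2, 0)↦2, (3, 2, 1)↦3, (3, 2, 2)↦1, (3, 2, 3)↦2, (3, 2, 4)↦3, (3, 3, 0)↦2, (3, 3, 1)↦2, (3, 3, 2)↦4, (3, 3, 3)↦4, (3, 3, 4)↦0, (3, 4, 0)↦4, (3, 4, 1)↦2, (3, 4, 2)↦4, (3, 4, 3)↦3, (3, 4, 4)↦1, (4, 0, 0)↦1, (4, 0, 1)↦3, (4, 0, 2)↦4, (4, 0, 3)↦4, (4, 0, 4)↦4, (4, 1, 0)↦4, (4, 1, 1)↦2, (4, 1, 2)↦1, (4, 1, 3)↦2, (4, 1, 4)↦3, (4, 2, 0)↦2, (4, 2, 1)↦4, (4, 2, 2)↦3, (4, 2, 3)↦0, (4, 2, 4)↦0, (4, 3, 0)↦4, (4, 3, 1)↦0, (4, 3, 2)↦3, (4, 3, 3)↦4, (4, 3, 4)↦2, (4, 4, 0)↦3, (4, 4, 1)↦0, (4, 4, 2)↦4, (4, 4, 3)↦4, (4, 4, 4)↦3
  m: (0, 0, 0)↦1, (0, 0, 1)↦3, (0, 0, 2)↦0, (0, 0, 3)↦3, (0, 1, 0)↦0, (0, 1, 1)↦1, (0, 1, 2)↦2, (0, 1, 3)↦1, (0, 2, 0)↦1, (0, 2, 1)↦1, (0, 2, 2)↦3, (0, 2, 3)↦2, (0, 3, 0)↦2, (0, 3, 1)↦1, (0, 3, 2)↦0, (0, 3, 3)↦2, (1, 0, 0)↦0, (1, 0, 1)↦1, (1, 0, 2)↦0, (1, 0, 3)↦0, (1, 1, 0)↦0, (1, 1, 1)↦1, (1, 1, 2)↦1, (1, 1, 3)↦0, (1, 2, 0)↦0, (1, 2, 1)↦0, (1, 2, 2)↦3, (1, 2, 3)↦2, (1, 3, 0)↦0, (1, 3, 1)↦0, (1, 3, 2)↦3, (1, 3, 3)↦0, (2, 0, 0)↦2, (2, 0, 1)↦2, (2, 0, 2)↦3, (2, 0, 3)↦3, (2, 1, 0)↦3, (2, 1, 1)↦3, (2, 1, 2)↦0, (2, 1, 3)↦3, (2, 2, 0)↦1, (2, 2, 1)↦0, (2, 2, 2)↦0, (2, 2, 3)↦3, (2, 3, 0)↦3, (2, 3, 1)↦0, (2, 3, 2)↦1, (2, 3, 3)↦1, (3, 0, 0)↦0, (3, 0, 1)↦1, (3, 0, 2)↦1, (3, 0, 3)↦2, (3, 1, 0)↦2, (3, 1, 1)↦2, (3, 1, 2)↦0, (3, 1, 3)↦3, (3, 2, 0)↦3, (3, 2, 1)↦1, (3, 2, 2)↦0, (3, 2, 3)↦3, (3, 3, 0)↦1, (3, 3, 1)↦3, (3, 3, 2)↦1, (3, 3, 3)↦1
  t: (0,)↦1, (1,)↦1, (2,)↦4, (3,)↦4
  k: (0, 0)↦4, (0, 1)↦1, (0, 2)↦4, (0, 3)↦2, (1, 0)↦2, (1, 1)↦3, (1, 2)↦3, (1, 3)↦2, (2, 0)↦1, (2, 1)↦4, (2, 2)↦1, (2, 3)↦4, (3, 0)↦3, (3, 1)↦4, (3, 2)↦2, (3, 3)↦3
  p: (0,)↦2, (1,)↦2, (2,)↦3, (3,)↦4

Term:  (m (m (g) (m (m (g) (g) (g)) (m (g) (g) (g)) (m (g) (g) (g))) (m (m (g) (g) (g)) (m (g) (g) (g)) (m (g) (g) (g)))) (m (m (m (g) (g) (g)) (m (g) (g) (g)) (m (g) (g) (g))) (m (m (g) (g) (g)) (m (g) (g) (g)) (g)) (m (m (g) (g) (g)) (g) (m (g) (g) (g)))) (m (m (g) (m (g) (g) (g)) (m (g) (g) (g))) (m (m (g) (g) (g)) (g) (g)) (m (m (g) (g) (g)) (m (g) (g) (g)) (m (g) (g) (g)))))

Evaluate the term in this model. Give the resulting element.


  g = 1
  g = 1
  g = 1
  g = 1
  (m (g) (g) (g)) = m(1, 1, 1) = 1
  g = 1
  g = 1
  g = 1
  (m (g) (g) (g)) = m(1, 1, 1) = 1
  g = 1
  g = 1
  g = 1
  (m (g) (g) (g)) = m(1, 1, 1) = 1
  (m (m (g) (g) (g)) (m (g) (g) (g)) (m (g) (g) (g))) = m(1, 1, 1) = 1
  g = 1
  g = 1
  g = 1
  (m (g) (g) (g)) = m(1, 1, 1) = 1
  g = 1
  g = 1
  g = 1
  (m (g) (g) (g)) = m(1, 1, 1) = 1
  g = 1
  g = 1
  g = 1
  (m (g) (g) (g)) = m(1, 1, 1) = 1
  (m (m (g) (g) (g)) (m (g) (g) (g)) (m (g) (g) (g))) = m(1, 1, 1) = 1
  (m (g) (m (m (g) (g) (g)) (m (g) (g) (g)) (m (g) (g) (g))) (m (m (g) (g) (g)) (m (g) (g) (g)) (m (g) (g) (g)))) = m(1, 1, 1) = 1
  g = 1
  g = 1
  g = 1
  (m (g) (g) (g)) = m(1, 1, 1) = 1
  g = 1
  g = 1
  g = 1
  (m (g) (g) (g)) = m(1, 1, 1) = 1
  g = 1
  g = 1
  g = 1
  (m (g) (g) (g)) = m(1, 1, 1) = 1
  (m (m (g) (g) (g)) (m (g) (g) (g)) (m (g) (g) (g))) = m(1, 1, 1) = 1
  g = 1
  g = 1
  g = 1
  (m (g) (g) (g)) = m(1, 1, 1) = 1
  g = 1
  g = 1
  g = 1
  (m (g) (g) (g)) = m(1, 1, 1) = 1
  g = 1
  (m (m (g) (g) (g)) (m (g) (g) (g)) (g)) = m(1, 1, 1) = 1
  g = 1
  g = 1
  g = 1
  (m (g) (g) (g)) = m(1, 1, 1) = 1
  g = 1
  g = 1
  g = 1
  g = 1
  (m (g) (g) (g)) = m(1, 1, 1) = 1
  (m (m (g) (g) (g)) (g) (m (g) (g) (g))) = m(1, 1, 1) = 1
  (m (m (m (g) (g) (g)) (m (g) (g) (g)) (m (g) (g) (g))) (m (m (g) (g) (g)) (m (g) (g) (g)) (g)) (m (m (g) (g) (g)) (g) (m (g) (g) (g)))) = m(1, 1, 1) = 1
  g = 1
  g = 1
  g = 1
  g = 1
  (m (g) (g) (g)) = m(1, 1, 1) = 1
  g = 1
  g = 1
  g = 1
  (m (g) (g) (g)) = m(1, 1, 1) = 1
  (m (g) (m (g) (g) (g)) (m (g) (g) (g))) = m(1, 1, 1) = 1
  g = 1
  g = 1
  g = 1
  (m (g) (g) (g)) = m(1, 1, 1) = 1
  g = 1
  g = 1
  (m (m (g) (g) (g)) (g) (g)) = m(1, 1, 1) = 1
  g = 1
  g = 1
  g = 1
  (m (g) (g) (g)) = m(1, 1, 1) = 1
  g = 1
  g = 1
  g = 1
  (m (g) (g) (g)) = m(1, 1, 1) = 1
  g = 1
  g = 1
  g = 1
  (m (g) (g) (g)) = m(1, 1, 1) = 1
  (m (m (g) (g) (g)) (m (g) (g) (g)) (m (g) (g) (g))) = m(1, 1, 1) = 1
  (m (m (g) (m (g) (g) (g)) (m (g) (g) (g))) (m (m (g) (g) (g)) (g) (g)) (m (m (g) (g) (g)) (m (g) (g) (g)) (m (g) (g) (g)))) = m(1, 1, 1) = 1
  (m (m (g) (m (m (g) (g) (g)) (m (g) (g) (g)) (m (g) (g) (g))) (m (m (g) (g) (g)) (m (g) (g) (g)) (m (g) (g) (g)))) (m (m (m (g) (g) (g)) (m (g) (g) (g)) (m (g) (g) (g))) (m (m (g) (g) (g)) (m (g) (g) (g)) (g)) (m (m (g) (g) (g)) (g) (m (g) (g) (g)))) (m (m (g) (m (g) (g) (g)) (m (g) (g) (g))) (m (m (g) (g) (g)) (g) (g)) (m (m (g) (g) (g)) (m (g) (g) (g)) (m (g) (g) (g))))) = m(1, 1, 1) = 1

value = 1
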